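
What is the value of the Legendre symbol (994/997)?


p = 997 is prime, so compute (994/997) with the reciprocity algorithm (Jacobi-symbol steps: pull out 2s via (2/n), flip via reciprocity, reduce):
  pull out 2: (2/997) = -1  (since 997 mod 8 = 5)
  reciprocity: (497/997) -> +(997/497)
  reduce: (3/497)
  reciprocity: (3/497) -> +(497/3)
  reduce: (2/3)
  pull out 2: (2/3) = -1  (since 3 mod 8 = 3)
  (1/3) = 1
Product of signs = 1
(994/997) = 1

1


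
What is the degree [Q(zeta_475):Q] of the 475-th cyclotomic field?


The degree equals Euler's totient phi(475).
475 = 5^2 * 19
phi(475) = 360

360


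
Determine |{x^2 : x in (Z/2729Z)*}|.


For prime p, the number of non-zero quadratic residues is (p-1)/2.
= (2729-1)/2
= 1364

1364


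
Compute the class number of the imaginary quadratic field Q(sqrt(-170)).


K = Q(sqrt(-170)). d mod 4 = 2, so D = disc(K) = 4d = -680
h(K) equals the number of primitive reduced positive-definite forms (a, b, c) = a*x^2 + b*x*y + c*y^2 with b^2 - 4ac = D,
where reduced means |b| <= a <= c, with b >= 0 whenever |b| = a or a = c, and primitive means gcd(a, b, c) = 1.
Reduced forces 3a^2 <= |D| = 680, so 1 <= a <= 15; b must have the parity of D, and c = (b^2 - D)/(4a) must be an integer >= a.
Enumerate a = 1..15, b in [-a, a]:
  a=1: (1, 0, 170)  [1]
  a=2: (2, 0, 85)  [1]
  a=3: (3, -2, 57), (3, 2, 57)  [2]
  a=4: none
  a=5: (5, 0, 34)  [1]
  a=6: (6, -4, 29), (6, 4, 29)  [2]
  a=7..8: none
  a=9: (9, -2, 19), (9, 2, 19)  [2]
  a=10: (10, 0, 17)  [1]
  a=11..12: none
  a=13: (13, -10, 15), (13, 10, 15)  [2]
  a=14..15: none
Total reduced forms: 1 + 1 + 2 + 1 + 2 + 2 + 1 + 2 = 12
h = 12

12


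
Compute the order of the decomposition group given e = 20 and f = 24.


|D_P| = e * f
= 20 * 24
= 480

480


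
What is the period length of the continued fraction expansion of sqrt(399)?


Run the CF algorithm for sqrt(399).
a_0 = floor(sqrt(399)) = 19; set m_0=0, q_0=1.
Recurrence: m' = q*a - m,  q' = (d - m'^2)/q,  a' = floor((a_0 + m')/q').
  step 1: m=19, q=38, a=1
  step 2: m=19, q=1, a=38
a_2 = 2*a_0 = 38, so the period closes here.
sqrt(399) = [19; 1, 38]
Period length = 2

2


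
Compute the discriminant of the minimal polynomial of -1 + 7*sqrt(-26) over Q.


The element -1 + 7*sqrt(-26) has minimal polynomial:
x^2 + 2*x + 1275
Discriminant = (2)^2 - 4*(1275)
= 4 - 5100
= -5096

-5096


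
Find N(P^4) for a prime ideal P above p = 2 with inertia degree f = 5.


N(P^a) = p^(a*f)
= 2^(4*5)
= 2^20
= 1048576

1048576


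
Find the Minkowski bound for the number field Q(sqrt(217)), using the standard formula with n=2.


d = 217, d mod 4 = 1, so disc(K) = d = 217; |disc(K)| = 217
Real quadratic field, so n = 2, s = r2 = 0, r1 = 2
M = (n!/n^n) * (4/pi)^s * sqrt(|disc(K)|) = (2!/2^2) * (4/pi)^0 * sqrt(217)
= 0.5 * 1.000000 * 14.730920
= 7.3655

7.3655


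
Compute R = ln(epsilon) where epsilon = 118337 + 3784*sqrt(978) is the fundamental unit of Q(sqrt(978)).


epsilon = 118337 + 3784*sqrt(978)
= 236674.0000
R = ln(236674.0000)
= 12.3744

12.3744


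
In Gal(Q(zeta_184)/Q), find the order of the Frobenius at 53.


The Frobenius at p in Gal(Q(zeta_n)/Q) = (Z/nZ)* is the class of p, so its order is ord_184(53), the smallest k >= 1 with 53^k = 1 mod 184.
n = 184 = 2^3 * 23, phi(184) = 88; the order divides phi(n).
Divisors of 88: 1, 2, 4, 8, 11, 22, 44, 88
Repeated squaring mod 184: 53^1 = 53, 53^2 = 49, 53^4 = 9, 53^8 = 81, 53^16 = 121, 53^32 = 105, 53^64 = 169
Test divisors in increasing order:
  k=1: 53^1 = 53 mod 184
  k=2: 53^2 = 49 mod 184
  k=4: 53^4 = 9 mod 184
  k=8: 53^8 = 81 mod 184
  k=11: 53^11 = 81 * 49 * 53 = 45 mod 184
  k=22: 53^22 = 121 * 9 * 49 = 1 mod 184  <- first divisor giving 1
Order = 22

22


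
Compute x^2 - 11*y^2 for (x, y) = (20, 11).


x^2 - d*y^2
= 20^2 - 11*11^2
= 400 - 1331
= -931

-931


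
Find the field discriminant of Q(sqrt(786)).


For K = Q(sqrt(d)) with d squarefree: disc(K) = d if d = 1 mod 4, and disc(K) = 4d if d = 2 or 3 mod 4.
Here d = 786, and d mod 4 = 2.
d = 2 mod 4, not 1 (O_K = Z[sqrt(d)]), so disc(K) = 4d = 4 * (786) = 3144

3144


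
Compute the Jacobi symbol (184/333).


Compute (184/333) via quadratic reciprocity:
  pull out 2: (2/333) = -1  (since 333 mod 8 = 5)
  pull out 2: (2/333) = -1  (since 333 mod 8 = 5)
  pull out 2: (2/333) = -1  (since 333 mod 8 = 5)
  reciprocity: (23/333) -> +(333/23)
  reduce: (11/23)
  reciprocity: (11/23) -> -(23/11)
  reduce: (1/11)
  (1/11) = 1
Product of signs = 1

1


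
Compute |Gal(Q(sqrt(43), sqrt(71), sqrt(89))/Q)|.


The 3 square roots of distinct primes are multiplicatively independent over Q,
so [K:Q] = 2^3 and Gal(K/Q) is isomorphic to (Z/2Z)^3.
|Gal| = 2^3 = 8

8


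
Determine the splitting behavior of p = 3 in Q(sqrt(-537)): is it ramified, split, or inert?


K = Q(sqrt(-537)). Since d mod 4 = 3, disc(K) = -2148.
Check p | disc: -2148 mod 3 = 0.
p divides disc, so p ramifies: (p) = P^2 with e=2, f=1, g=1.
Therefore p is ramified.

ramified


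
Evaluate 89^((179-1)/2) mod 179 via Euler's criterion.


p = 179 is prime and the exponent is (p-1)/2 = 89, so by Euler's criterion 89^89 = (89/179) = +1 or -1 mod 179.
Compute by square-and-multiply:
  89 = 64 + 16 + 8 + 1 (binary 1011001)
  Repeated squaring mod 179: 89^1 = 89, 89^2 = 45, 89^4 = 56, 89^8 = 93, 89^16 = 57, 89^32 = 27, 89^64 = 13
  89^89 = 89^64 * 89^16 * 89^8 * 89^1 = 13 * 57 * 93 * 89 mod 179
    13 * 57 = 741 = 25 mod 179
    25 * 93 = 2325 = 177 mod 179
    177 * 89 = 15753 = 1 mod 179
  89^89 = 1 mod 179
Result 1: 89 is a quadratic residue mod 179.
89^89 mod 179 = 1

1


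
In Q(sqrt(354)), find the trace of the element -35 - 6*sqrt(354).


Tr(a + b*sqrt(d)) = (a + b*sqrt(d)) + (a - b*sqrt(d)) = 2a
= 2 * (-35)
= -70

-70


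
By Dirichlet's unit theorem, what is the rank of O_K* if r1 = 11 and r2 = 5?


By Dirichlet's unit theorem:
rank = r1 + r2 - 1
= 11 + 5 - 1
= 15

15


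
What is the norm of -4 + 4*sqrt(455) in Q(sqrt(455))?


N(a + b*sqrt(d)) = a^2 - d*b^2
= (-4)^2 - (455)*(4)^2
= 16 - 7280
= -7264

-7264


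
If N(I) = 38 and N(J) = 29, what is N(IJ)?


N(IJ) = N(I) * N(J)
= 38 * 29
= 1102

1102


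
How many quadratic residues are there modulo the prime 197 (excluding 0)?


For prime p, the number of non-zero quadratic residues is (p-1)/2.
= (197-1)/2
= 98

98


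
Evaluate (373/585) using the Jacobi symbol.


Compute (373/585) via quadratic reciprocity:
  reciprocity: (373/585) -> +(585/373)
  reduce: (212/373)
  pull out 2: (2/373) = -1  (since 373 mod 8 = 5)
  pull out 2: (2/373) = -1  (since 373 mod 8 = 5)
  reciprocity: (53/373) -> +(373/53)
  reduce: (2/53)
  pull out 2: (2/53) = -1  (since 53 mod 8 = 5)
  (1/53) = 1
Product of signs = -1

-1


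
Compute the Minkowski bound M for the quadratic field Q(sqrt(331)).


d = 331, d mod 4 = 3, so disc(K) = 4d = 1324; |disc(K)| = 1324
Real quadratic field, so n = 2, s = r2 = 0, r1 = 2
M = (n!/n^n) * (4/pi)^s * sqrt(|disc(K)|) = (2!/2^2) * (4/pi)^0 * sqrt(1324)
= 0.5 * 1.000000 * 36.386811
= 18.1934

18.1934


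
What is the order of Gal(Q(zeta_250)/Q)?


|Gal(Q(zeta_250)/Q)| = phi(250)
= 100

100


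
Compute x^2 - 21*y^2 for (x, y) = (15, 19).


x^2 - d*y^2
= 15^2 - 21*19^2
= 225 - 7581
= -7356

-7356


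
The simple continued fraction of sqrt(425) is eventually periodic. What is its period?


Run the CF algorithm for sqrt(425).
a_0 = floor(sqrt(425)) = 20; set m_0=0, q_0=1.
Recurrence: m' = q*a - m,  q' = (d - m'^2)/q,  a' = floor((a_0 + m')/q').
  step 1: m=20, q=25, a=1
  step 2: m=5, q=16, a=1
  step 3: m=11, q=19, a=1
  step 4: m=8, q=19, a=1
  step 5: m=11, q=16, a=1
  step 6: m=5, q=25, a=1
  step 7: m=20, q=1, a=40
a_7 = 2*a_0 = 40, so the period closes here.
sqrt(425) = [20; 1, 1, 1, 1, 1, 1, 40]
Period length = 7

7


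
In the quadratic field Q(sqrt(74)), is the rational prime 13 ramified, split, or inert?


K = Q(sqrt(74)). Since d mod 4 = 2, disc(K) = 296.
Check p | disc: 296 mod 13 = 10.
p does not divide disc. Compute Legendre symbol (d/p):
9^((13-1)/2) mod 13 = 1
(d/p) = 1, so p splits: (p) = P*P' with e=1, f=1, g=2.
Therefore p is split.

split


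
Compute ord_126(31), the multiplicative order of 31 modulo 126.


We want ord_126(31), the smallest k >= 1 with 31^k = 1 mod 126.
n = 126 = 2 * 3^2 * 7, phi(126) = 36; the order divides phi(n).
Divisors of 36: 1, 2, 3, 4, 6, 9, 12, 18, 36
Repeated squaring mod 126: 31^1 = 31, 31^2 = 79, 31^4 = 67, 31^8 = 79, 31^16 = 67, 31^32 = 79
Test divisors in increasing order:
  k=1: 31^1 = 31 mod 126
  k=2: 31^2 = 79 mod 126
  k=3: 31^3 = 79 * 31 = 55 mod 126
  k=4: 31^4 = 67 mod 126
  k=6: 31^6 = 67 * 79 = 1 mod 126  <- first divisor giving 1
Order = 6

6


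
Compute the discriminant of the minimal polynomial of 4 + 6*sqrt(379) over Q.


The element 4 + 6*sqrt(379) has minimal polynomial:
x^2 - 8*x - 13628
Discriminant = (-8)^2 - 4*(-13628)
= 64 + 54512
= 54576

54576


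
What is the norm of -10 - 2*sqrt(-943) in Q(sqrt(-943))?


N(a + b*sqrt(d)) = a^2 - d*b^2
= (-10)^2 - (-943)*(-2)^2
= 100 + 3772
= 3872

3872


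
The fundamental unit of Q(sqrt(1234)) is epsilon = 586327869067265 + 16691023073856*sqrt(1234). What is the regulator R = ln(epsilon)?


epsilon = 586327869067265 + 16691023073856*sqrt(1234)
= 1.1727e+15
R = ln(1.1727e+15)
= 34.6980

34.6980


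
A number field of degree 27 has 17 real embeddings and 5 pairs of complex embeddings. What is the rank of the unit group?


By Dirichlet's unit theorem:
rank = r1 + r2 - 1
= 17 + 5 - 1
= 21

21


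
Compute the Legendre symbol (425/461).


p = 461 is prime, so compute (425/461) with the reciprocity algorithm (Jacobi-symbol steps: pull out 2s via (2/n), flip via reciprocity, reduce):
  reciprocity: (425/461) -> +(461/425)
  reduce: (36/425)
  pull out 2: (2/425) = +1  (since 425 mod 8 = 1)
  pull out 2: (2/425) = +1  (since 425 mod 8 = 1)
  reciprocity: (9/425) -> +(425/9)
  reduce: (2/9)
  pull out 2: (2/9) = +1  (since 9 mod 8 = 1)
  (1/9) = 1
Product of signs = 1
(425/461) = 1

1


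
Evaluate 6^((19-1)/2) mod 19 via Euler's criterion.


p = 19 is prime and the exponent is (p-1)/2 = 9, so by Euler's criterion 6^9 = (6/19) = +1 or -1 mod 19.
Compute by square-and-multiply:
  9 = 8 + 1 (binary 1001)
  Repeated squaring mod 19: 6^1 = 6, 6^2 = 17, 6^4 = 4, 6^8 = 16
  6^9 = 6^8 * 6^1 = 16 * 6 mod 19
    16 * 6 = 96 = 1 mod 19
  6^9 = 1 mod 19
Result 1: 6 is a quadratic residue mod 19.
6^9 mod 19 = 1

1


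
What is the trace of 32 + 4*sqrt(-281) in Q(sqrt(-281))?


Tr(a + b*sqrt(d)) = (a + b*sqrt(d)) + (a - b*sqrt(d)) = 2a
= 2 * (32)
= 64

64


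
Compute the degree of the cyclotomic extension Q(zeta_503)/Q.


The degree equals Euler's totient phi(503).
503 = 503
phi(503) = 502

502


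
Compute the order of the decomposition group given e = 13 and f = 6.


|D_P| = e * f
= 13 * 6
= 78

78


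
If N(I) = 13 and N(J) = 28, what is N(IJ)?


N(IJ) = N(I) * N(J)
= 13 * 28
= 364

364


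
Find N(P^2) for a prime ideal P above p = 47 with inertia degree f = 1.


N(P^a) = p^(a*f)
= 47^(2*1)
= 47^2
= 2209

2209


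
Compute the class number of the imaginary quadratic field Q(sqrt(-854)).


K = Q(sqrt(-854)). d mod 4 = 2, so D = disc(K) = 4d = -3416
h(K) equals the number of primitive reduced positive-definite forms (a, b, c) = a*x^2 + b*x*y + c*y^2 with b^2 - 4ac = D,
where reduced means |b| <= a <= c, with b >= 0 whenever |b| = a or a = c, and primitive means gcd(a, b, c) = 1.
Reduced forces 3a^2 <= |D| = 3416, so 1 <= a <= 33; b must have the parity of D, and c = (b^2 - D)/(4a) must be an integer >= a.
Enumerate a = 1..33, b in [-a, a]:
  a=1: (1, 0, 854)  [1]
  a=2: (2, 0, 427)  [1]
  a=3: (3, -2, 285), (3, 2, 285)  [2]
  a=4: none
  a=5: (5, -2, 171), (5, 2, 171)  [2]
  a=6: (6, -4, 143), (6, 4, 143)  [2]
  a=7: (7, 0, 122)  [1]
  a=8: none
  a=9: (9, -2, 95), (9, 2, 95)  [2]
  a=10: (10, -8, 87), (10, 8, 87)  [2]
  a=11: (11, -4, 78), (11, 4, 78)  [2]
  a=12: none
  a=13: (13, -4, 66), (13, 4, 66)  [2]
  a=14: (14, 0, 61)  [1]
  a=15: (15, -8, 58), (15, -2, 57), (15, 2, 57), (15, 8, 58)  [4]
  a=16: none
  a=17: (17, -16, 54), (17, 16, 54)  [2]
  a=18: (18, -16, 51), (18, 16, 51)  [2]
  a=19: (19, -2, 45), (19, 2, 45)  [2]
  a=20: none
  a=21: (21, -14, 43), (21, 14, 43)  [2]
  a=22: (22, -4, 39), (22, 4, 39)  [2]
  a=23..24: none
  a=25: (25, -22, 39), (25, 22, 39)  [2]
  a=26: (26, -4, 33), (26, 4, 33)  [2]
  a=27: (27, -16, 34), (27, 16, 34)  [2]
  a=28: none
  a=29: (29, -8, 30), (29, 8, 30)  [2]
  a=30: (30, -28, 35), (30, 28, 35)  [2]
  a=31: (31, -26, 33), (31, 26, 33)  [2]
  a=32..33: none
Total reduced forms: 1 + 1 + 2 + 2 + 2 + 1 + 2 + 2 + 2 + 2 + 1 + 4 + 2 + 2 + 2 + 2 + 2 + 2 + 2 + 2 + 2 + 2 + 2 = 44
h = 44

44


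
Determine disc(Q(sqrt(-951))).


For K = Q(sqrt(d)) with d squarefree: disc(K) = d if d = 1 mod 4, and disc(K) = 4d if d = 2 or 3 mod 4.
Here d = -951, and d mod 4 = 1.
d = 1 mod 4 (O_K = Z[(1+sqrt(d))/2]), so disc(K) = d = -951

-951


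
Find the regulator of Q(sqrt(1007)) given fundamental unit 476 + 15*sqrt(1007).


epsilon = 476 + 15*sqrt(1007)
= 951.9989
R = ln(951.9989)
= 6.8586

6.8586


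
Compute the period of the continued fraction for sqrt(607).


Run the CF algorithm for sqrt(607).
a_0 = floor(sqrt(607)) = 24; set m_0=0, q_0=1.
Recurrence: m' = q*a - m,  q' = (d - m'^2)/q,  a' = floor((a_0 + m')/q').
  step 1: m=24, q=31, a=1
  step 2: m=7, q=18, a=1
  step 3: m=11, q=27, a=1
  step 4: m=16, q=13, a=3
  step 5: m=23, q=6, a=7
  step 6: m=19, q=41, a=1
  step 7: m=22, q=3, a=15
  step 8: m=23, q=26, a=1
  step 9: m=3, q=23, a=1
  step 10: m=20, q=9, a=4
  step 11: m=16, q=39, a=1
  step 12: m=23, q=2, a=23
  step 13: m=23, q=39, a=1
  step 14: m=16, q=9, a=4
  step 15: m=20, q=23, a=1
  step 16: m=3, q=26, a=1
  step 17: m=23, q=3, a=15
  step 18: m=22, q=41, a=1
  step 19: m=19, q=6, a=7
  step 20: m=23, q=13, a=3
  step 21: m=16, q=27, a=1
  step 22: m=11, q=18, a=1
  step 23: m=7, q=31, a=1
  step 24: m=24, q=1, a=48
a_24 = 2*a_0 = 48, so the period closes here.
sqrt(607) = [24; 1, 1, 1, 3, 7, 1, 15, 1, 1, 4, 1, 23, 1, 4, 1, 1, 15, 1, 7, 3, 1, 1, 1, 48]
Period length = 24

24


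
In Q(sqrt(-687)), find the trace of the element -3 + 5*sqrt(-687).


Tr(a + b*sqrt(d)) = (a + b*sqrt(d)) + (a - b*sqrt(d)) = 2a
= 2 * (-3)
= -6

-6


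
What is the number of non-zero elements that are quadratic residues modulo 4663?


For prime p, the number of non-zero quadratic residues is (p-1)/2.
= (4663-1)/2
= 2331

2331


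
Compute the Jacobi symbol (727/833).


Compute (727/833) via quadratic reciprocity:
  reciprocity: (727/833) -> +(833/727)
  reduce: (106/727)
  pull out 2: (2/727) = +1  (since 727 mod 8 = 7)
  reciprocity: (53/727) -> +(727/53)
  reduce: (38/53)
  pull out 2: (2/53) = -1  (since 53 mod 8 = 5)
  reciprocity: (19/53) -> +(53/19)
  reduce: (15/19)
  reciprocity: (15/19) -> -(19/15)
  reduce: (4/15)
  pull out 2: (2/15) = +1  (since 15 mod 8 = 7)
  pull out 2: (2/15) = +1  (since 15 mod 8 = 7)
  (1/15) = 1
Product of signs = 1

1


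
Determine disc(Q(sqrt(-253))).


For K = Q(sqrt(d)) with d squarefree: disc(K) = d if d = 1 mod 4, and disc(K) = 4d if d = 2 or 3 mod 4.
Here d = -253, and d mod 4 = 3.
d = 3 mod 4, not 1 (O_K = Z[sqrt(d)]), so disc(K) = 4d = 4 * (-253) = -1012

-1012


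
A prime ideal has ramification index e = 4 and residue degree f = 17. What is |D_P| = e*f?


|D_P| = e * f
= 4 * 17
= 68

68


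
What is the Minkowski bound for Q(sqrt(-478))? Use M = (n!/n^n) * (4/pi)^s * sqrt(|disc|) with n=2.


d = -478, d mod 4 = 2, so disc(K) = 4d = -1912; |disc(K)| = 1912
Imaginary quadratic field, so n = 2, s = r2 = 1, r1 = 0
M = (n!/n^n) * (4/pi)^s * sqrt(|disc(K)|) = (2!/2^2) * (4/pi)^1 * sqrt(1912)
= 0.5 * 1.273240 * 43.726422
= 27.8371

27.8371


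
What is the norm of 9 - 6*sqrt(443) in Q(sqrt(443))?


N(a + b*sqrt(d)) = a^2 - d*b^2
= (9)^2 - (443)*(-6)^2
= 81 - 15948
= -15867

-15867


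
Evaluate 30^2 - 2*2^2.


x^2 - d*y^2
= 30^2 - 2*2^2
= 900 - 8
= 892

892


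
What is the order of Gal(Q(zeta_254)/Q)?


|Gal(Q(zeta_254)/Q)| = phi(254)
= 126

126


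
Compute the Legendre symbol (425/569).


p = 569 is prime, so compute (425/569) with the reciprocity algorithm (Jacobi-symbol steps: pull out 2s via (2/n), flip via reciprocity, reduce):
  reciprocity: (425/569) -> +(569/425)
  reduce: (144/425)
  pull out 2: (2/425) = +1  (since 425 mod 8 = 1)
  pull out 2: (2/425) = +1  (since 425 mod 8 = 1)
  pull out 2: (2/425) = +1  (since 425 mod 8 = 1)
  pull out 2: (2/425) = +1  (since 425 mod 8 = 1)
  reciprocity: (9/425) -> +(425/9)
  reduce: (2/9)
  pull out 2: (2/9) = +1  (since 9 mod 8 = 1)
  (1/9) = 1
Product of signs = 1
(425/569) = 1

1


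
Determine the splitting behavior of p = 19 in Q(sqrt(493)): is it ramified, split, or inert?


K = Q(sqrt(493)). Since d mod 4 = 1, disc(K) = 493.
Check p | disc: 493 mod 19 = 18.
p does not divide disc. Compute Legendre symbol (d/p):
18^((19-1)/2) mod 19 = -1
(d/p) = -1, so p is inert: (p) stays prime with e=1, f=2, g=1.
Therefore p is inert.

inert


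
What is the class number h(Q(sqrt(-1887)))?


K = Q(sqrt(-1887)). d mod 4 = 1, so D = disc(K) = d = -1887
h(K) equals the number of primitive reduced positive-definite forms (a, b, c) = a*x^2 + b*x*y + c*y^2 with b^2 - 4ac = D,
where reduced means |b| <= a <= c, with b >= 0 whenever |b| = a or a = c, and primitive means gcd(a, b, c) = 1.
Reduced forces 3a^2 <= |D| = 1887, so 1 <= a <= 25; b must have the parity of D, and c = (b^2 - D)/(4a) must be an integer >= a.
Enumerate a = 1..25, b in [-a, a]:
  a=1: (1, 1, 472)  [1]
  a=2: (2, -1, 236), (2, 1, 236)  [2]
  a=3: (3, 3, 158)  [1]
  a=4: (4, -1, 118), (4, 1, 118)  [2]
  a=5: none
  a=6: (6, -3, 79), (6, 3, 79)  [2]
  a=7: none
  a=8: (8, -1, 59), (8, 1, 59)  [2]
  a=9..10: none
  a=11: (11, -7, 44), (11, 7, 44)  [2]
  a=12: (12, -9, 41), (12, 9, 41)  [2]
  a=13..15: none
  a=16: (16, -15, 33), (16, 15, 33)  [2]
  a=17: (17, 17, 32)  [1]
  a=18..21: none
  a=22: (22, -15, 24), (22, 7, 22), (22, 15, 24)  [3]
  a=23..25: none
Total reduced forms: 1 + 2 + 1 + 2 + 2 + 2 + 2 + 2 + 2 + 1 + 3 = 20
h = 20

20


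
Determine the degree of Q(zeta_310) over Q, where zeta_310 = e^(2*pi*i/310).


The degree equals Euler's totient phi(310).
310 = 2 * 5 * 31
phi(310) = 120

120


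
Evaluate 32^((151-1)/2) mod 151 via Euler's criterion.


p = 151 is prime and the exponent is (p-1)/2 = 75, so by Euler's criterion 32^75 = (32/151) = +1 or -1 mod 151.
Compute by square-and-multiply:
  75 = 64 + 8 + 2 + 1 (binary 1001011)
  Repeated squaring mod 151: 32^1 = 32, 32^2 = 118, 32^4 = 32, 32^8 = 118, 32^16 = 32, 32^32 = 118, 32^64 = 32
  32^75 = 32^64 * 32^8 * 32^2 * 32^1 = 32 * 118 * 118 * 32 mod 151
    32 * 118 = 3776 = 1 mod 151
    1 * 118 = 118 = 118 mod 151
    118 * 32 = 3776 = 1 mod 151
  32^75 = 1 mod 151
Result 1: 32 is a quadratic residue mod 151.
32^75 mod 151 = 1

1


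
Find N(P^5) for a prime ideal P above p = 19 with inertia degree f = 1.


N(P^a) = p^(a*f)
= 19^(5*1)
= 19^5
= 2476099

2476099


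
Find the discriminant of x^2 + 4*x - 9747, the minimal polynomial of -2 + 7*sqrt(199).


The element -2 + 7*sqrt(199) has minimal polynomial:
x^2 + 4*x - 9747
Discriminant = (4)^2 - 4*(-9747)
= 16 + 38988
= 39004

39004


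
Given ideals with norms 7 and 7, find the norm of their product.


N(IJ) = N(I) * N(J)
= 7 * 7
= 49

49


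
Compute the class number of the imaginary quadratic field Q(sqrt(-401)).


K = Q(sqrt(-401)). d mod 4 = 3, so D = disc(K) = 4d = -1604
h(K) equals the number of primitive reduced positive-definite forms (a, b, c) = a*x^2 + b*x*y + c*y^2 with b^2 - 4ac = D,
where reduced means |b| <= a <= c, with b >= 0 whenever |b| = a or a = c, and primitive means gcd(a, b, c) = 1.
Reduced forces 3a^2 <= |D| = 1604, so 1 <= a <= 23; b must have the parity of D, and c = (b^2 - D)/(4a) must be an integer >= a.
Enumerate a = 1..23, b in [-a, a]:
  a=1: (1, 0, 401)  [1]
  a=2: (2, 2, 201)  [1]
  a=3: (3, -2, 134), (3, 2, 134)  [2]
  a=4: none
  a=5: (5, -4, 81), (5, 4, 81)  [2]
  a=6: (6, -2, 67), (6, 2, 67)  [2]
  a=7..8: none
  a=9: (9, -4, 45), (9, 4, 45)  [2]
  a=10: (10, -6, 41), (10, 6, 41)  [2]
  a=11..14: none
  a=15: (15, -14, 30), (15, -4, 27), (15, 4, 27), (15, 14, 30)  [4]
  a=16..17: none
  a=18: (18, -14, 25), (18, 14, 25)  [2]
  a=19: (19, -12, 23), (19, 12, 23)  [2]
  a=20..23: none
Total reduced forms: 1 + 1 + 2 + 2 + 2 + 2 + 2 + 4 + 2 + 2 = 20
h = 20

20


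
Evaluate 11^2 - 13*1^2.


x^2 - d*y^2
= 11^2 - 13*1^2
= 121 - 13
= 108

108


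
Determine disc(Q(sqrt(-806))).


For K = Q(sqrt(d)) with d squarefree: disc(K) = d if d = 1 mod 4, and disc(K) = 4d if d = 2 or 3 mod 4.
Here d = -806, and d mod 4 = 2.
d = 2 mod 4, not 1 (O_K = Z[sqrt(d)]), so disc(K) = 4d = 4 * (-806) = -3224

-3224


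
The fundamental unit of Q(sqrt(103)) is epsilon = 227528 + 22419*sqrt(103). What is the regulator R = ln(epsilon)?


epsilon = 227528 + 22419*sqrt(103)
= 455056.0000
R = ln(455056.0000)
= 13.0282

13.0282


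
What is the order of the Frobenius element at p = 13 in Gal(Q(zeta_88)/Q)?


The Frobenius at p in Gal(Q(zeta_n)/Q) = (Z/nZ)* is the class of p, so its order is ord_88(13), the smallest k >= 1 with 13^k = 1 mod 88.
n = 88 = 2^3 * 11, phi(88) = 40; the order divides phi(n).
Divisors of 40: 1, 2, 4, 5, 8, 10, 20, 40
Repeated squaring mod 88: 13^1 = 13, 13^2 = 81, 13^4 = 49, 13^8 = 25, 13^16 = 9, 13^32 = 81
Test divisors in increasing order:
  k=1: 13^1 = 13 mod 88
  k=2: 13^2 = 81 mod 88
  k=4: 13^4 = 49 mod 88
  k=5: 13^5 = 49 * 13 = 21 mod 88
  k=8: 13^8 = 25 mod 88
  k=10: 13^10 = 25 * 81 = 1 mod 88  <- first divisor giving 1
Order = 10

10


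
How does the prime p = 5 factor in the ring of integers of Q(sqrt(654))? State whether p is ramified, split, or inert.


K = Q(sqrt(654)). Since d mod 4 = 2, disc(K) = 2616.
Check p | disc: 2616 mod 5 = 1.
p does not divide disc. Compute Legendre symbol (d/p):
4^((5-1)/2) mod 5 = 1
(d/p) = 1, so p splits: (p) = P*P' with e=1, f=1, g=2.
Therefore p is split.

split


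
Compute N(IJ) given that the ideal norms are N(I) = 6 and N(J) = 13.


N(IJ) = N(I) * N(J)
= 6 * 13
= 78

78


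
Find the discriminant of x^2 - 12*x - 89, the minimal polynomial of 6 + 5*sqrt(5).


The element 6 + 5*sqrt(5) has minimal polynomial:
x^2 - 12*x - 89
Discriminant = (-12)^2 - 4*(-89)
= 144 + 356
= 500

500


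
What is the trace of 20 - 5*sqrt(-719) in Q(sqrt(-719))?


Tr(a + b*sqrt(d)) = (a + b*sqrt(d)) + (a - b*sqrt(d)) = 2a
= 2 * (20)
= 40

40


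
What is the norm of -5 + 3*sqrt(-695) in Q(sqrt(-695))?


N(a + b*sqrt(d)) = a^2 - d*b^2
= (-5)^2 - (-695)*(3)^2
= 25 + 6255
= 6280

6280


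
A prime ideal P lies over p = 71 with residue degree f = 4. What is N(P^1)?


N(P^a) = p^(a*f)
= 71^(1*4)
= 71^4
= 25411681

25411681


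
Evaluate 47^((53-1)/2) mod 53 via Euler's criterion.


p = 53 is prime and the exponent is (p-1)/2 = 26, so by Euler's criterion 47^26 = (47/53) = +1 or -1 mod 53.
Compute by square-and-multiply:
  26 = 16 + 8 + 2 (binary 11010)
  Repeated squaring mod 53: 47^1 = 47, 47^2 = 36, 47^4 = 24, 47^8 = 46, 47^16 = 49
  47^26 = 47^16 * 47^8 * 47^2 = 49 * 46 * 36 mod 53
    49 * 46 = 2254 = 28 mod 53
    28 * 36 = 1008 = 1 mod 53
  47^26 = 1 mod 53
Result 1: 47 is a quadratic residue mod 53.
47^26 mod 53 = 1

1


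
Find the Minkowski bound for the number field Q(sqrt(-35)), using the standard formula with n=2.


d = -35, d mod 4 = 1, so disc(K) = d = -35; |disc(K)| = 35
Imaginary quadratic field, so n = 2, s = r2 = 1, r1 = 0
M = (n!/n^n) * (4/pi)^s * sqrt(|disc(K)|) = (2!/2^2) * (4/pi)^1 * sqrt(35)
= 0.5 * 1.273240 * 5.916080
= 3.7663

3.7663


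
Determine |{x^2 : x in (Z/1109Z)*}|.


For prime p, the number of non-zero quadratic residues is (p-1)/2.
= (1109-1)/2
= 554

554


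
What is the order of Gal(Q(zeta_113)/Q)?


|Gal(Q(zeta_113)/Q)| = phi(113)
= 112

112


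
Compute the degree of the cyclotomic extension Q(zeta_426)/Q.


The degree equals Euler's totient phi(426).
426 = 2 * 3 * 71
phi(426) = 140

140


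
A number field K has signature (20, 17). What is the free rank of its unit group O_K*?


By Dirichlet's unit theorem:
rank = r1 + r2 - 1
= 20 + 17 - 1
= 36

36


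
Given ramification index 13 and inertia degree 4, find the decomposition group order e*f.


|D_P| = e * f
= 13 * 4
= 52

52


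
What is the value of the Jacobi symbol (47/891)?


Compute (47/891) via quadratic reciprocity:
  reciprocity: (47/891) -> -(891/47)
  reduce: (45/47)
  reciprocity: (45/47) -> +(47/45)
  reduce: (2/45)
  pull out 2: (2/45) = -1  (since 45 mod 8 = 5)
  (1/45) = 1
Product of signs = 1

1


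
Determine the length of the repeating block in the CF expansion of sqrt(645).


Run the CF algorithm for sqrt(645).
a_0 = floor(sqrt(645)) = 25; set m_0=0, q_0=1.
Recurrence: m' = q*a - m,  q' = (d - m'^2)/q,  a' = floor((a_0 + m')/q').
  step 1: m=25, q=20, a=2
  step 2: m=15, q=21, a=1
  step 3: m=6, q=29, a=1
  step 4: m=23, q=4, a=12
  step 5: m=25, q=5, a=10
  step 6: m=25, q=4, a=12
  step 7: m=23, q=29, a=1
  step 8: m=6, q=21, a=1
  step 9: m=15, q=20, a=2
  step 10: m=25, q=1, a=50
a_10 = 2*a_0 = 50, so the period closes here.
sqrt(645) = [25; 2, 1, 1, 12, 10, 12, 1, 1, 2, 50]
Period length = 10

10


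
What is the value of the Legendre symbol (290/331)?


p = 331 is prime, so compute (290/331) with the reciprocity algorithm (Jacobi-symbol steps: pull out 2s via (2/n), flip via reciprocity, reduce):
  pull out 2: (2/331) = -1  (since 331 mod 8 = 3)
  reciprocity: (145/331) -> +(331/145)
  reduce: (41/145)
  reciprocity: (41/145) -> +(145/41)
  reduce: (22/41)
  pull out 2: (2/41) = +1  (since 41 mod 8 = 1)
  reciprocity: (11/41) -> +(41/11)
  reduce: (8/11)
  pull out 2: (2/11) = -1  (since 11 mod 8 = 3)
  pull out 2: (2/11) = -1  (since 11 mod 8 = 3)
  pull out 2: (2/11) = -1  (since 11 mod 8 = 3)
  (1/11) = 1
Product of signs = 1
(290/331) = 1

1


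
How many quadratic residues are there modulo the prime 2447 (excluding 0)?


For prime p, the number of non-zero quadratic residues is (p-1)/2.
= (2447-1)/2
= 1223

1223


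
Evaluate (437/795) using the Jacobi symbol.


Compute (437/795) via quadratic reciprocity:
  reciprocity: (437/795) -> +(795/437)
  reduce: (358/437)
  pull out 2: (2/437) = -1  (since 437 mod 8 = 5)
  reciprocity: (179/437) -> +(437/179)
  reduce: (79/179)
  reciprocity: (79/179) -> -(179/79)
  reduce: (21/79)
  reciprocity: (21/79) -> +(79/21)
  reduce: (16/21)
  pull out 2: (2/21) = -1  (since 21 mod 8 = 5)
  pull out 2: (2/21) = -1  (since 21 mod 8 = 5)
  pull out 2: (2/21) = -1  (since 21 mod 8 = 5)
  pull out 2: (2/21) = -1  (since 21 mod 8 = 5)
  (1/21) = 1
Product of signs = 1

1


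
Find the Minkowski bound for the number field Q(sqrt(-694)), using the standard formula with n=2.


d = -694, d mod 4 = 2, so disc(K) = 4d = -2776; |disc(K)| = 2776
Imaginary quadratic field, so n = 2, s = r2 = 1, r1 = 0
M = (n!/n^n) * (4/pi)^s * sqrt(|disc(K)|) = (2!/2^2) * (4/pi)^1 * sqrt(2776)
= 0.5 * 1.273240 * 52.687759
= 33.5421

33.5421


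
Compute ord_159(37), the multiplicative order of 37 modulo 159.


We want ord_159(37), the smallest k >= 1 with 37^k = 1 mod 159.
n = 159 = 3 * 53, phi(159) = 104; the order divides phi(n).
Divisors of 104: 1, 2, 4, 8, 13, 26, 52, 104
Repeated squaring mod 159: 37^1 = 37, 37^2 = 97, 37^4 = 28, 37^8 = 148, 37^16 = 121, 37^32 = 13, 37^64 = 10
Test divisors in increasing order:
  k=1: 37^1 = 37 mod 159
  k=2: 37^2 = 97 mod 159
  k=4: 37^4 = 28 mod 159
  k=8: 37^8 = 148 mod 159
  k=13: 37^13 = 148 * 28 * 37 = 52 mod 159
  k=26: 37^26 = 121 * 148 * 97 = 1 mod 159  <- first divisor giving 1
Order = 26

26


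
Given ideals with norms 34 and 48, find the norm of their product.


N(IJ) = N(I) * N(J)
= 34 * 48
= 1632

1632


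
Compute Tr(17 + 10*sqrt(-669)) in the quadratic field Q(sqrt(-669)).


Tr(a + b*sqrt(d)) = (a + b*sqrt(d)) + (a - b*sqrt(d)) = 2a
= 2 * (17)
= 34

34


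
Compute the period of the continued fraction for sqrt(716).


Run the CF algorithm for sqrt(716).
a_0 = floor(sqrt(716)) = 26; set m_0=0, q_0=1.
Recurrence: m' = q*a - m,  q' = (d - m'^2)/q,  a' = floor((a_0 + m')/q').
  step 1: m=26, q=40, a=1
  step 2: m=14, q=13, a=3
  step 3: m=25, q=7, a=7
  step 4: m=24, q=20, a=2
  step 5: m=16, q=23, a=1
  step 6: m=7, q=29, a=1
  step 7: m=22, q=8, a=6
  step 8: m=26, q=5, a=10
  step 9: m=24, q=28, a=1
  step 10: m=4, q=25, a=1
  step 11: m=21, q=11, a=4
  step 12: m=23, q=17, a=2
  step 13: m=11, q=35, a=1
  step 14: m=24, q=4, a=12
  step 15: m=24, q=35, a=1
  step 16: m=11, q=17, a=2
  step 17: m=23, q=11, a=4
  step 18: m=21, q=25, a=1
  step 19: m=4, q=28, a=1
  step 20: m=24, q=5, a=10
  step 21: m=26, q=8, a=6
  step 22: m=22, q=29, a=1
  step 23: m=7, q=23, a=1
  step 24: m=16, q=20, a=2
  step 25: m=24, q=7, a=7
  step 26: m=25, q=13, a=3
  step 27: m=14, q=40, a=1
  step 28: m=26, q=1, a=52
a_28 = 2*a_0 = 52, so the period closes here.
sqrt(716) = [26; 1, 3, 7, 2, 1, 1, 6, 10, 1, 1, 4, 2, 1, 12, 1, 2, 4, 1, 1, 10, 6, 1, 1, 2, 7, 3, 1, 52]
Period length = 28

28


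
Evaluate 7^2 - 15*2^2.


x^2 - d*y^2
= 7^2 - 15*2^2
= 49 - 60
= -11

-11


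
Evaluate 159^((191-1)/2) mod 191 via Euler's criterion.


p = 191 is prime and the exponent is (p-1)/2 = 95, so by Euler's criterion 159^95 = (159/191) = +1 or -1 mod 191.
Compute by square-and-multiply:
  95 = 64 + 16 + 8 + 4 + 2 + 1 (binary 1011111)
  Repeated squaring mod 191: 159^1 = 159, 159^2 = 69, 159^4 = 177, 159^8 = 5, 159^16 = 25, 159^32 = 52, 159^64 = 30
  159^95 = 159^64 * 159^16 * 159^8 * 159^4 * 159^2 * 159^1 = 30 * 25 * 5 * 177 * 69 * 159 mod 191
    30 * 25 = 750 = 177 mod 191
    177 * 5 = 885 = 121 mod 191
    121 * 177 = 21417 = 25 mod 191
    25 * 69 = 1725 = 6 mod 191
    6 * 159 = 954 = 190 mod 191
  159^95 = 190 mod 191
Result 190 = p - 1 = -1 mod 191: 159 is a quadratic non-residue mod 191. As a residue in [0, p-1] the value is 190.
159^95 mod 191 = 190

190


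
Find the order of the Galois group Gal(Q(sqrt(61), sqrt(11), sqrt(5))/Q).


The 3 square roots of distinct primes are multiplicatively independent over Q,
so [K:Q] = 2^3 and Gal(K/Q) is isomorphic to (Z/2Z)^3.
|Gal| = 2^3 = 8

8


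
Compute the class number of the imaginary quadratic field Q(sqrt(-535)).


K = Q(sqrt(-535)). d mod 4 = 1, so D = disc(K) = d = -535
h(K) equals the number of primitive reduced positive-definite forms (a, b, c) = a*x^2 + b*x*y + c*y^2 with b^2 - 4ac = D,
where reduced means |b| <= a <= c, with b >= 0 whenever |b| = a or a = c, and primitive means gcd(a, b, c) = 1.
Reduced forces 3a^2 <= |D| = 535, so 1 <= a <= 13; b must have the parity of D, and c = (b^2 - D)/(4a) must be an integer >= a.
Enumerate a = 1..13, b in [-a, a]:
  a=1: (1, 1, 134)  [1]
  a=2: (2, -1, 67), (2, 1, 67)  [2]
  a=3: none
  a=4: (4, -3, 34), (4, 3, 34)  [2]
  a=5: (5, 5, 28)  [1]
  a=6: none
  a=7: (7, -5, 20), (7, 5, 20)  [2]
  a=8: (8, -3, 17), (8, 3, 17)  [2]
  a=9: none
  a=10: (10, -5, 14), (10, 5, 14)  [2]
  a=11: (11, -9, 14), (11, 9, 14)  [2]
  a=12..13: none
Total reduced forms: 1 + 2 + 2 + 1 + 2 + 2 + 2 + 2 = 14
h = 14

14


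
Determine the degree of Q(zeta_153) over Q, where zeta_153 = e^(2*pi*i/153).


The degree equals Euler's totient phi(153).
153 = 3^2 * 17
phi(153) = 96

96


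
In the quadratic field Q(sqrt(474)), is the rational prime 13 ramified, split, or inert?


K = Q(sqrt(474)). Since d mod 4 = 2, disc(K) = 1896.
Check p | disc: 1896 mod 13 = 11.
p does not divide disc. Compute Legendre symbol (d/p):
6^((13-1)/2) mod 13 = -1
(d/p) = -1, so p is inert: (p) stays prime with e=1, f=2, g=1.
Therefore p is inert.

inert


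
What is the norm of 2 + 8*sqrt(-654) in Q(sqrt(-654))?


N(a + b*sqrt(d)) = a^2 - d*b^2
= (2)^2 - (-654)*(8)^2
= 4 + 41856
= 41860

41860


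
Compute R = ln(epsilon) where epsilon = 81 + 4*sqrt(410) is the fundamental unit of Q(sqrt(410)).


epsilon = 81 + 4*sqrt(410)
= 161.9938
R = ln(161.9938)
= 5.0876

5.0876


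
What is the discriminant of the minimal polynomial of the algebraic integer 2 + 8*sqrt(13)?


The element 2 + 8*sqrt(13) has minimal polynomial:
x^2 - 4*x - 828
Discriminant = (-4)^2 - 4*(-828)
= 16 + 3312
= 3328

3328


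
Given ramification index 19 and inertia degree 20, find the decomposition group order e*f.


|D_P| = e * f
= 19 * 20
= 380

380


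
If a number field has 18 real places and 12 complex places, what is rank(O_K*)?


By Dirichlet's unit theorem:
rank = r1 + r2 - 1
= 18 + 12 - 1
= 29

29


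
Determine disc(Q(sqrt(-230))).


For K = Q(sqrt(d)) with d squarefree: disc(K) = d if d = 1 mod 4, and disc(K) = 4d if d = 2 or 3 mod 4.
Here d = -230, and d mod 4 = 2.
d = 2 mod 4, not 1 (O_K = Z[sqrt(d)]), so disc(K) = 4d = 4 * (-230) = -920

-920


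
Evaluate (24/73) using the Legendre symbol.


p = 73 is prime, so compute (24/73) with the reciprocity algorithm (Jacobi-symbol steps: pull out 2s via (2/n), flip via reciprocity, reduce):
  pull out 2: (2/73) = +1  (since 73 mod 8 = 1)
  pull out 2: (2/73) = +1  (since 73 mod 8 = 1)
  pull out 2: (2/73) = +1  (since 73 mod 8 = 1)
  reciprocity: (3/73) -> +(73/3)
  reduce: (1/3)
  (1/3) = 1
Product of signs = 1
(24/73) = 1

1


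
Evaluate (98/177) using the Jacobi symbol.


Compute (98/177) via quadratic reciprocity:
  pull out 2: (2/177) = +1  (since 177 mod 8 = 1)
  reciprocity: (49/177) -> +(177/49)
  reduce: (30/49)
  pull out 2: (2/49) = +1  (since 49 mod 8 = 1)
  reciprocity: (15/49) -> +(49/15)
  reduce: (4/15)
  pull out 2: (2/15) = +1  (since 15 mod 8 = 7)
  pull out 2: (2/15) = +1  (since 15 mod 8 = 7)
  (1/15) = 1
Product of signs = 1

1


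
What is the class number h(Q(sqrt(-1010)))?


K = Q(sqrt(-1010)). d mod 4 = 2, so D = disc(K) = 4d = -4040
h(K) equals the number of primitive reduced positive-definite forms (a, b, c) = a*x^2 + b*x*y + c*y^2 with b^2 - 4ac = D,
where reduced means |b| <= a <= c, with b >= 0 whenever |b| = a or a = c, and primitive means gcd(a, b, c) = 1.
Reduced forces 3a^2 <= |D| = 4040, so 1 <= a <= 36; b must have the parity of D, and c = (b^2 - D)/(4a) must be an integer >= a.
Enumerate a = 1..36, b in [-a, a]:
  a=1: (1, 0, 1010)  [1]
  a=2: (2, 0, 505)  [1]
  a=3: (3, -2, 337), (3, 2, 337)  [2]
  a=4: none
  a=5: (5, 0, 202)  [1]
  a=6: (6, -4, 169), (6, 4, 169)  [2]
  a=7..8: none
  a=9: (9, -8, 114), (9, 8, 114)  [2]
  a=10: (10, 0, 101)  [1]
  a=11..12: none
  a=13: (13, -4, 78), (13, 4, 78)  [2]
  a=14: none
  a=15: (15, -10, 69), (15, 10, 69)  [2]
  a=16..17: none
  a=18: (18, -8, 57), (18, 8, 57)  [2]
  a=19: (19, -8, 54), (19, 8, 54)  [2]
  a=20..22: none
  a=23: (23, -10, 45), (23, 10, 45)  [2]
  a=24..25: none
  a=26: (26, -4, 39), (26, 4, 39)  [2]
  a=27: (27, -8, 38), (27, 8, 38)  [2]
  a=28: none
  a=29: (29, -22, 39), (29, 22, 39)  [2]
  a=30: (30, -20, 37), (30, 20, 37)  [2]
  a=31..36: none
Total reduced forms: 1 + 1 + 2 + 1 + 2 + 2 + 1 + 2 + 2 + 2 + 2 + 2 + 2 + 2 + 2 + 2 = 28
h = 28

28


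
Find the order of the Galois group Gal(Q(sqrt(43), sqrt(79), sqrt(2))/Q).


The 3 square roots of distinct primes are multiplicatively independent over Q,
so [K:Q] = 2^3 and Gal(K/Q) is isomorphic to (Z/2Z)^3.
|Gal| = 2^3 = 8

8


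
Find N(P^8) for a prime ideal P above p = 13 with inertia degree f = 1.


N(P^a) = p^(a*f)
= 13^(8*1)
= 13^8
= 815730721

815730721


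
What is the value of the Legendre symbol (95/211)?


p = 211 is prime, so compute (95/211) with the reciprocity algorithm (Jacobi-symbol steps: pull out 2s via (2/n), flip via reciprocity, reduce):
  reciprocity: (95/211) -> -(211/95)
  reduce: (21/95)
  reciprocity: (21/95) -> +(95/21)
  reduce: (11/21)
  reciprocity: (11/21) -> +(21/11)
  reduce: (10/11)
  pull out 2: (2/11) = -1  (since 11 mod 8 = 3)
  reciprocity: (5/11) -> +(11/5)
  reduce: (1/5)
  (1/5) = 1
Product of signs = 1
(95/211) = 1

1


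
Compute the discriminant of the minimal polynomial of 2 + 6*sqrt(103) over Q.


The element 2 + 6*sqrt(103) has minimal polynomial:
x^2 - 4*x - 3704
Discriminant = (-4)^2 - 4*(-3704)
= 16 + 14816
= 14832

14832


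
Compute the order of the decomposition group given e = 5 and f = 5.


|D_P| = e * f
= 5 * 5
= 25

25


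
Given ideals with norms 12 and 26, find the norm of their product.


N(IJ) = N(I) * N(J)
= 12 * 26
= 312

312


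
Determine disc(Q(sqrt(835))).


For K = Q(sqrt(d)) with d squarefree: disc(K) = d if d = 1 mod 4, and disc(K) = 4d if d = 2 or 3 mod 4.
Here d = 835, and d mod 4 = 3.
d = 3 mod 4, not 1 (O_K = Z[sqrt(d)]), so disc(K) = 4d = 4 * (835) = 3340

3340


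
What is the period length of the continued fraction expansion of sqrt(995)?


Run the CF algorithm for sqrt(995).
a_0 = floor(sqrt(995)) = 31; set m_0=0, q_0=1.
Recurrence: m' = q*a - m,  q' = (d - m'^2)/q,  a' = floor((a_0 + m')/q').
  step 1: m=31, q=34, a=1
  step 2: m=3, q=29, a=1
  step 3: m=26, q=11, a=5
  step 4: m=29, q=14, a=4
  step 5: m=27, q=19, a=3
  step 6: m=30, q=5, a=12
  step 7: m=30, q=19, a=3
  step 8: m=27, q=14, a=4
  step 9: m=29, q=11, a=5
  step 10: m=26, q=29, a=1
  step 11: m=3, q=34, a=1
  step 12: m=31, q=1, a=62
a_12 = 2*a_0 = 62, so the period closes here.
sqrt(995) = [31; 1, 1, 5, 4, 3, 12, 3, 4, 5, 1, 1, 62]
Period length = 12

12


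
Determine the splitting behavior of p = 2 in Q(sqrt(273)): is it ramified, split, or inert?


K = Q(sqrt(273)). Since d mod 4 = 1, disc(K) = 273.
Check p | disc: 273 mod 2 = 1.
p=2 does not divide disc (d is 1 mod 4). 2 splits iff d = 1 mod 8.
d mod 8 = 1, so (d/2) = 1.
(d/p) = 1, so p splits: (p) = P*P' with e=1, f=1, g=2.
Therefore p is split.

split


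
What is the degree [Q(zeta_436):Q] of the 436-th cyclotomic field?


The degree equals Euler's totient phi(436).
436 = 2^2 * 109
phi(436) = 216

216


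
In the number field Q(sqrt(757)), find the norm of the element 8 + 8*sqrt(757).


N(a + b*sqrt(d)) = a^2 - d*b^2
= (8)^2 - (757)*(8)^2
= 64 - 48448
= -48384

-48384


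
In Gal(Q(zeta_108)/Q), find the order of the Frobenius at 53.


The Frobenius at p in Gal(Q(zeta_n)/Q) = (Z/nZ)* is the class of p, so its order is ord_108(53), the smallest k >= 1 with 53^k = 1 mod 108.
n = 108 = 2^2 * 3^3, phi(108) = 36; the order divides phi(n).
Divisors of 36: 1, 2, 3, 4, 6, 9, 12, 18, 36
Repeated squaring mod 108: 53^1 = 53, 53^2 = 1, 53^4 = 1, 53^8 = 1, 53^16 = 1, 53^32 = 1
Test divisors in increasing order:
  k=1: 53^1 = 53 mod 108
  k=2: 53^2 = 1 mod 108  <- first divisor giving 1
Order = 2

2


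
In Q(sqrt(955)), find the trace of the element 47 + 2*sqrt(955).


Tr(a + b*sqrt(d)) = (a + b*sqrt(d)) + (a - b*sqrt(d)) = 2a
= 2 * (47)
= 94

94


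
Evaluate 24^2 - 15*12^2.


x^2 - d*y^2
= 24^2 - 15*12^2
= 576 - 2160
= -1584

-1584


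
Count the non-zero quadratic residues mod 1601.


For prime p, the number of non-zero quadratic residues is (p-1)/2.
= (1601-1)/2
= 800

800


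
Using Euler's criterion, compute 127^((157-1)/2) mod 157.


p = 157 is prime and the exponent is (p-1)/2 = 78, so by Euler's criterion 127^78 = (127/157) = +1 or -1 mod 157.
Compute by square-and-multiply:
  78 = 64 + 8 + 4 + 2 (binary 1001110)
  Repeated squaring mod 157: 127^1 = 127, 127^2 = 115, 127^4 = 37, 127^8 = 113, 127^16 = 52, 127^32 = 35, 127^64 = 126
  127^78 = 127^64 * 127^8 * 127^4 * 127^2 = 126 * 113 * 37 * 115 mod 157
    126 * 113 = 14238 = 108 mod 157
    108 * 37 = 3996 = 71 mod 157
    71 * 115 = 8165 = 1 mod 157
  127^78 = 1 mod 157
Result 1: 127 is a quadratic residue mod 157.
127^78 mod 157 = 1

1


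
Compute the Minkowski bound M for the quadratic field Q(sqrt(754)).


d = 754, d mod 4 = 2, so disc(K) = 4d = 3016; |disc(K)| = 3016
Real quadratic field, so n = 2, s = r2 = 0, r1 = 2
M = (n!/n^n) * (4/pi)^s * sqrt(|disc(K)|) = (2!/2^2) * (4/pi)^0 * sqrt(3016)
= 0.5 * 1.000000 * 54.918121
= 27.4591

27.4591
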